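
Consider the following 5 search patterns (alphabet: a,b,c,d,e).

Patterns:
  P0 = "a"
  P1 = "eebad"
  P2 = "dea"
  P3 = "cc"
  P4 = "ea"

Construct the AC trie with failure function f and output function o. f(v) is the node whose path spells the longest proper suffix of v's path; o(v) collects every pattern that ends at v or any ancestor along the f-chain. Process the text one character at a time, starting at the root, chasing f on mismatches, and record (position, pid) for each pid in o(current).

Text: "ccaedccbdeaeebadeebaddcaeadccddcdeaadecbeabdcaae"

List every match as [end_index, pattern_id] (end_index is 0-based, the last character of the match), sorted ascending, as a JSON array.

Construct AC machine:
Trie (insert patterns):
  0='ε' goto a→1 c→10 d→7 e→2
  1='a' goto ·  ←P0
  2='e' goto a→12 e→3
  3='ee' goto b→4
  4='eeb' goto a→5
  5='eeba' goto d→6
  6='eebad' goto ·  ←P1
  7='d' goto e→8
  8='de' goto a→9
  9='dea' goto ·  ←P2
  10='c' goto c→11
  11='cc' goto ·  ←P3
  12='ea' goto ·  ←P4

BFS fail/out derivation:
  n1('a'): parent n0 fail=0; on 'a' 0 → fail=0;  out {0}∪∅={0}
  n2('e'): parent n0 fail=0; on 'e' 0 → fail=0;  out ∅∪∅=∅
  n7('d'): parent n0 fail=0; on 'd' 0 → fail=0;  out ∅∪∅=∅
  n10('c'): parent n0 fail=0; on 'c' 0 → fail=0;  out ∅∪∅=∅
  n3('ee'): parent n2 fail=0; on 'e' 0 → fail=2;  out ∅∪∅=∅
  n8('de'): parent n7 fail=0; on 'e' 0 → fail=2;  out ∅∪∅=∅
  n11('cc'): parent n10 fail=0; on 'c' 0 → fail=10;  out {3}∪∅={3}
  n12('ea'): parent n2 fail=0; on 'a' 0 → fail=1;  out {4}∪{0}={0,4}
  n4('eeb'): parent n3 fail=2; on 'b' 2→0 → fail=0;  out ∅∪∅=∅
  n9('dea'): parent n8 fail=2; on 'a' 2 → fail=12;  out {2}∪{0,4}={0,2,4}
  n5('eeba'): parent n4 fail=0; on 'a' 0 → fail=1;  out ∅∪{0}={0}
  n6('eebad'): parent n5 fail=1; on 'd' 1→0 → fail=7;  out {1}∪∅={1}

Scan:
[0] read 'c'  n0⇒n10
[1] read 'c'  n10⇒n11  emit P3@[0:1]
[2] read 'a'  n11⇒n1 ·f  emit P0@[2:2]
[3] read 'e'  n1⇒n2 ·f
[4] read 'd'  n2⇒n7 ·f
[5] read 'c'  n7⇒n10 ·f
[6] read 'c'  n10⇒n11  emit P3@[5:6]
[7] read 'b'  n11⇒n0 ·f
[8] read 'd'  n0⇒n7
[9] read 'e'  n7⇒n8
[10] read 'a'  n8⇒n9  emit P0@[10:10],P2@[8:10],P4@[9:10]
[11] read 'e'  n9⇒n2 ·f
[12] read 'e'  n2⇒n3
[13] read 'b'  n3⇒n4
[14] read 'a'  n4⇒n5  emit P0@[14:14]
[15] read 'd'  n5⇒n6  emit P1@[11:15]
[16] read 'e'  n6⇒n8 ·f
[17] read 'e'  n8⇒n3 ·f
[18] read 'b'  n3⇒n4
[19] read 'a'  n4⇒n5  emit P0@[19:19]
[20] read 'd'  n5⇒n6  emit P1@[16:20]
[21] read 'd'  n6⇒n7 ·f
[22] read 'c'  n7⇒n10 ·f
[23] read 'a'  n10⇒n1 ·f  emit P0@[23:23]
[24] read 'e'  n1⇒n2 ·f
[25] read 'a'  n2⇒n12  emit P0@[25:25],P4@[24:25]
[26] read 'd'  n12⇒n7 ·f
[27] read 'c'  n7⇒n10 ·f
[28] read 'c'  n10⇒n11  emit P3@[27:28]
[29] read 'd'  n11⇒n7 ·f
[30] read 'd'  n7⇒n7 ·f
[31] read 'c'  n7⇒n10 ·f
[32] read 'd'  n10⇒n7 ·f
[33] read 'e'  n7⇒n8
[34] read 'a'  n8⇒n9  emit P0@[34:34],P2@[32:34],P4@[33:34]
[35] read 'a'  n9⇒n1 ·f  emit P0@[35:35]
[36] read 'd'  n1⇒n7 ·f
[37] read 'e'  n7⇒n8
[38] read 'c'  n8⇒n10 ·f
[39] read 'b'  n10⇒n0 ·f
[40] read 'e'  n0⇒n2
[41] read 'a'  n2⇒n12  emit P0@[41:41],P4@[40:41]
[42] read 'b'  n12⇒n0 ·f
[43] read 'd'  n0⇒n7
[44] read 'c'  n7⇒n10 ·f
[45] read 'a'  n10⇒n1 ·f  emit P0@[45:45]
[46] read 'a'  n1⇒n1 ·f  emit P0@[46:46]
[47] read 'e'  n1⇒n2 ·f

Matches: [[1,3],[2,0],[6,3],[10,0],[10,2],[10,4],[14,0],[15,1],[19,0],[20,1],[23,0],[25,0],[25,4],[28,3],[34,0],[34,2],[34,4],[35,0],[41,0],[41,4],[45,0],[46,0]]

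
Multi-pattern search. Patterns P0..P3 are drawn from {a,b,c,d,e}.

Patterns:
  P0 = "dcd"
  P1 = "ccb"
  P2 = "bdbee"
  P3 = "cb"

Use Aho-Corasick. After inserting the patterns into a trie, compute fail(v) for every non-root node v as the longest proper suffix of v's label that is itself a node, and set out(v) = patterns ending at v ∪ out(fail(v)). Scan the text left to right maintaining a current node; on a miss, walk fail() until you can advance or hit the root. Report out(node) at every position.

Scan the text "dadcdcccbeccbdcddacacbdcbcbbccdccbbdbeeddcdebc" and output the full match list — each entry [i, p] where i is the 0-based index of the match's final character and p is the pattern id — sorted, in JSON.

Construct AC machine:
Trie (insert patterns):
  n0 'ε': b→7 c→4 d→1
  n1 'd': c→2
  n2 'dc': d→3
  n3 'dcd': ·  ←P0
  n4 'c': b→12 c→5
  n5 'cc': b→6
  n6 'ccb': ·  ←P1
  n7 'b': d→8
  n8 'bd': b→9
  n9 'bdb': e→10
  n10 'bdbe': e→11
  n11 'bdbee': ·  ←P2
  n12 'cb': ·  ←P3

Failure links (BFS by depth):
  fail(1) 'd': from fail(0)=0 chase 'd': 0 ⇒ 0;  out=∅∪out(0)=∅
  fail(4) 'c': from fail(0)=0 chase 'c': 0 ⇒ 0;  out=∅∪out(0)=∅
  fail(7) 'b': from fail(0)=0 chase 'b': 0 ⇒ 0;  out=∅∪out(0)=∅
  fail(2) 'dc': from fail(1)=0 chase 'c': 0 ⇒ 4;  out=∅∪out(4)=∅
  fail(5) 'cc': from fail(4)=0 chase 'c': 0 ⇒ 4;  out=∅∪out(4)=∅
  fail(8) 'bd': from fail(7)=0 chase 'd': 0 ⇒ 1;  out=∅∪out(1)=∅
  fail(12) 'cb': from fail(4)=0 chase 'b': 0 ⇒ 7;  out={3}∪out(7)={3}
  fail(3) 'dcd': from fail(2)=4 chase 'd': 4→0 ⇒ 1;  out={0}∪out(1)={0}
  fail(6) 'ccb': from fail(5)=4 chase 'b': 4 ⇒ 12;  out={1}∪out(12)={1,3}
  fail(9) 'bdb': from fail(8)=1 chase 'b': 1→0 ⇒ 7;  out=∅∪out(7)=∅
  fail(10) 'bdbe': from fail(9)=7 chase 'e': 7→0 ⇒ 0;  out=∅∪out(0)=∅
  fail(11) 'bdbee': from fail(10)=0 chase 'e': 0 ⇒ 0;  out={2}∪out(0)={2}

Scan:
[0] read 'd'  n0⇒n1
[1] read 'a'  n1⇒n0 (fail-walked)
[2] read 'd'  n0⇒n1
[3] read 'c'  n1⇒n2
[4] read 'd'  n2⇒n3  ** P0@[2:4]
[5] read 'c'  n3⇒n2 (fail-walked)
[6] read 'c'  n2⇒n5 (fail-walked)
[7] read 'c'  n5⇒n5 (fail-walked)
[8] read 'b'  n5⇒n6  ** P1@[6:8],P3@[7:8]
[9] read 'e'  n6⇒n0 (fail-walked)
[10] read 'c'  n0⇒n4
[11] read 'c'  n4⇒n5
[12] read 'b'  n5⇒n6  ** P1@[10:12],P3@[11:12]
[13] read 'd'  n6⇒n8 (fail-walked)
[14] read 'c'  n8⇒n2 (fail-walked)
[15] read 'd'  n2⇒n3  ** P0@[13:15]
[16] read 'd'  n3⇒n1 (fail-walked)
[17] read 'a'  n1⇒n0 (fail-walked)
[18] read 'c'  n0⇒n4
[19] read 'a'  n4⇒n0 (fail-walked)
[20] read 'c'  n0⇒n4
[21] read 'b'  n4⇒n12  ** P3@[20:21]
[22] read 'd'  n12⇒n8 (fail-walked)
[23] read 'c'  n8⇒n2 (fail-walked)
[24] read 'b'  n2⇒n12 (fail-walked)  ** P3@[23:24]
[25] read 'c'  n12⇒n4 (fail-walked)
[26] read 'b'  n4⇒n12  ** P3@[25:26]
[27] read 'b'  n12⇒n7 (fail-walked)
[28] read 'c'  n7⇒n4 (fail-walked)
[29] read 'c'  n4⇒n5
[30] read 'd'  n5⇒n1 (fail-walked)
[31] read 'c'  n1⇒n2
[32] read 'c'  n2⇒n5 (fail-walked)
[33] read 'b'  n5⇒n6  ** P1@[31:33],P3@[32:33]
[34] read 'b'  n6⇒n7 (fail-walked)
[35] read 'd'  n7⇒n8
[36] read 'b'  n8⇒n9
[37] read 'e'  n9⇒n10
[38] read 'e'  n10⇒n11  ** P2@[34:38]
[39] read 'd'  n11⇒n1 (fail-walked)
[40] read 'd'  n1⇒n1 (fail-walked)
[41] read 'c'  n1⇒n2
[42] read 'd'  n2⇒n3  ** P0@[40:42]
[43] read 'e'  n3⇒n0 (fail-walked)
[44] read 'b'  n0⇒n7
[45] read 'c'  n7⇒n4 (fail-walked)

All matches (sorted): [[4,0],[8,1],[8,3],[12,1],[12,3],[15,0],[21,3],[24,3],[26,3],[33,1],[33,3],[38,2],[42,0]]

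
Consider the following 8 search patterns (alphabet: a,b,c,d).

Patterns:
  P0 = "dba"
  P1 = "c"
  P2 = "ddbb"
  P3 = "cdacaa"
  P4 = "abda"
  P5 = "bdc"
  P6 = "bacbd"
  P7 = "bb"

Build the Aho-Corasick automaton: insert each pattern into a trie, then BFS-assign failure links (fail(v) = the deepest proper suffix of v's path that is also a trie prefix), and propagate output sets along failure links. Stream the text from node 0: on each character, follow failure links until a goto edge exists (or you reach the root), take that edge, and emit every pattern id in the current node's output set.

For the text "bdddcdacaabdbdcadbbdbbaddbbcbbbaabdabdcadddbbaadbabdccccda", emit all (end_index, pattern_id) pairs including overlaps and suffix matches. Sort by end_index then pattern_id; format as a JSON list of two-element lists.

Construct AC machine:
Trie (insert patterns):
  n0 'ε': a→13 b→17 c→4 d→1
  n1 'd': b→2 d→5
  n2 'db': a→3
  n3 'dba': ·  ←P0
  n4 'c': d→8  ←P1
  n5 'dd': b→6
  n6 'ddb': b→7
  n7 'ddbb': ·  ←P2
  n8 'cd': a→9
  n9 'cda': c→10
  n10 'cdac': a→11
  n11 'cdaca': a→12
  n12 'cdacaa': ·  ←P3
  n13 'a': b→14
  n14 'ab': d→15
  n15 'abd': a→16
  n16 'abda': ·  ←P4
  n17 'b': a→20 b→24 d→18
  n18 'bd': c→19
  n19 'bdc': ·  ←P5
  n20 'ba': c→21
  n21 'bac': b→22
  n22 'bacb': d→23
  n23 'bacbd': ·  ←P6
  n24 'bb': ·  ←P7

BFS fail/out derivation:
  n1('d'): parent n0 fail=0; on 'd' 0 → fail=0;  out ∅∪∅=∅
  n4('c'): parent n0 fail=0; on 'c' 0 → fail=0;  out {1}∪∅={1}
  n13('a'): parent n0 fail=0; on 'a' 0 → fail=0;  out ∅∪∅=∅
  n17('b'): parent n0 fail=0; on 'b' 0 → fail=0;  out ∅∪∅=∅
  n2('db'): parent n1 fail=0; on 'b' 0 → fail=17;  out ∅∪∅=∅
  n5('dd'): parent n1 fail=0; on 'd' 0 → fail=1;  out ∅∪∅=∅
  n8('cd'): parent n4 fail=0; on 'd' 0 → fail=1;  out ∅∪∅=∅
  n14('ab'): parent n13 fail=0; on 'b' 0 → fail=17;  out ∅∪∅=∅
  n18('bd'): parent n17 fail=0; on 'd' 0 → fail=1;  out ∅∪∅=∅
  n20('ba'): parent n17 fail=0; on 'a' 0 → fail=13;  out ∅∪∅=∅
  n24('bb'): parent n17 fail=0; on 'b' 0 → fail=17;  out {7}∪∅={7}
  n3('dba'): parent n2 fail=17; on 'a' 17 → fail=20;  out {0}∪∅={0}
  n6('ddb'): parent n5 fail=1; on 'b' 1 → fail=2;  out ∅∪∅=∅
  n9('cda'): parent n8 fail=1; on 'a' 1→0 → fail=13;  out ∅∪∅=∅
  n15('abd'): parent n14 fail=17; on 'd' 17 → fail=18;  out ∅∪∅=∅
  n19('bdc'): parent n18 fail=1; on 'c' 1→0 → fail=4;  out {5}∪{1}={1,5}
  n21('bac'): parent n20 fail=13; on 'c' 13→0 → fail=4;  out ∅∪{1}={1}
  n7('ddbb'): parent n6 fail=2; on 'b' 2→17 → fail=24;  out {2}∪{7}={2,7}
  n10('cdac'): parent n9 fail=13; on 'c' 13→0 → fail=4;  out ∅∪{1}={1}
  n16('abda'): parent n15 fail=18; on 'a' 18→1→0 → fail=13;  out {4}∪∅={4}
  n22('bacb'): parent n21 fail=4; on 'b' 4→0 → fail=17;  out ∅∪∅=∅
  n11('cdaca'): parent n10 fail=4; on 'a' 4→0 → fail=13;  out ∅∪∅=∅
  n23('bacbd'): parent n22 fail=17; on 'd' 17 → fail=18;  out {6}∪∅={6}
  n12('cdacaa'): parent n11 fail=13; on 'a' 13→0 → fail=13;  out {3}∪∅={3}

Run:
pos 0 'b': at 17
pos 1 'd': at 18
pos 2 'd': at 5 (fail-walked)
pos 3 'd': at 5 (fail-walked)
pos 4 'c': at 4 (fail-walked)  emit P1@[4:4]
pos 5 'd': at 8
pos 6 'a': at 9
pos 7 'c': at 10  emit P1@[7:7]
pos 8 'a': at 11
pos 9 'a': at 12  emit P3@[4:9]
pos 10 'b': at 14 (fail-walked)
pos 11 'd': at 15
pos 12 'b': at 2 (fail-walked)
pos 13 'd': at 18 (fail-walked)
pos 14 'c': at 19  emit P1@[14:14],P5@[12:14]
pos 15 'a': at 13 (fail-walked)
pos 16 'd': at 1 (fail-walked)
pos 17 'b': at 2
pos 18 'b': at 24 (fail-walked)  emit P7@[17:18]
pos 19 'd': at 18 (fail-walked)
pos 20 'b': at 2 (fail-walked)
pos 21 'b': at 24 (fail-walked)  emit P7@[20:21]
pos 22 'a': at 20 (fail-walked)
pos 23 'd': at 1 (fail-walked)
pos 24 'd': at 5
pos 25 'b': at 6
pos 26 'b': at 7  emit P2@[23:26],P7@[25:26]
pos 27 'c': at 4 (fail-walked)  emit P1@[27:27]
pos 28 'b': at 17 (fail-walked)
pos 29 'b': at 24  emit P7@[28:29]
pos 30 'b': at 24 (fail-walked)  emit P7@[29:30]
pos 31 'a': at 20 (fail-walked)
pos 32 'a': at 13 (fail-walked)
pos 33 'b': at 14
pos 34 'd': at 15
pos 35 'a': at 16  emit P4@[32:35]
pos 36 'b': at 14 (fail-walked)
pos 37 'd': at 15
pos 38 'c': at 19 (fail-walked)  emit P1@[38:38],P5@[36:38]
pos 39 'a': at 13 (fail-walked)
pos 40 'd': at 1 (fail-walked)
pos 41 'd': at 5
pos 42 'd': at 5 (fail-walked)
pos 43 'b': at 6
pos 44 'b': at 7  emit P2@[41:44],P7@[43:44]
pos 45 'a': at 20 (fail-walked)
pos 46 'a': at 13 (fail-walked)
pos 47 'd': at 1 (fail-walked)
pos 48 'b': at 2
pos 49 'a': at 3  emit P0@[47:49]
pos 50 'b': at 14 (fail-walked)
pos 51 'd': at 15
pos 52 'c': at 19 (fail-walked)  emit P1@[52:52],P5@[50:52]
pos 53 'c': at 4 (fail-walked)  emit P1@[53:53]
pos 54 'c': at 4 (fail-walked)  emit P1@[54:54]
pos 55 'c': at 4 (fail-walked)  emit P1@[55:55]
pos 56 'd': at 8
pos 57 'a': at 9

All matches (sorted): [[4,1],[7,1],[9,3],[14,1],[14,5],[18,7],[21,7],[26,2],[26,7],[27,1],[29,7],[30,7],[35,4],[38,1],[38,5],[44,2],[44,7],[49,0],[52,1],[52,5],[53,1],[54,1],[55,1]]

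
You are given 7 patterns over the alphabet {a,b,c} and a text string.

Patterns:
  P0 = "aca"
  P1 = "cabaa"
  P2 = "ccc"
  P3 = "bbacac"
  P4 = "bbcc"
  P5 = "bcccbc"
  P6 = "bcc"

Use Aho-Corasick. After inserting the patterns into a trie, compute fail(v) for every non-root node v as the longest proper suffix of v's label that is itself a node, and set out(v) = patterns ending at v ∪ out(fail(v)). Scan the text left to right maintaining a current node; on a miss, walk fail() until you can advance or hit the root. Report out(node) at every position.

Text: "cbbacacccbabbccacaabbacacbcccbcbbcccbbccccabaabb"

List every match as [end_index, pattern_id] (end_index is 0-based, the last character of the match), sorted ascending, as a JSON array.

Build automaton:
Trie (insert patterns):
  n0 'ε': a→1 b→11 c→4
  n1 'a': c→2
  n2 'ac': a→3
  n3 'aca': ·  [P0 ends]
  n4 'c': a→5 c→9
  n5 'ca': b→6
  n6 'cab': a→7
  n7 'caba': a→8
  n8 'cabaa': ·  [P1 ends]
  n9 'cc': c→10
  n10 'ccc': ·  [P2 ends]
  n11 'b': b→12 c→19
  n12 'bb': a→13 c→17
  n13 'bba': c→14
  n14 'bbac': a→15
  n15 'bbaca': c→16
  n16 'bbacac': ·  [P3 ends]
  n17 'bbc': c→18
  n18 'bbcc': ·  [P4 ends]
  n19 'bc': c→20
  n20 'bcc': c→21  [P6 ends]
  n21 'bccc': b→22
  n22 'bcccb': c→23
  n23 'bcccbc': ·  [P5 ends]

BFS fail/out derivation:
  fail(1) 'a': from fail(0)=0 chase 'a': 0 ⇒ 0;  out=∅∪out(0)=∅
  fail(4) 'c': from fail(0)=0 chase 'c': 0 ⇒ 0;  out=∅∪out(0)=∅
  fail(11) 'b': from fail(0)=0 chase 'b': 0 ⇒ 0;  out=∅∪out(0)=∅
  fail(2) 'ac': from fail(1)=0 chase 'c': 0 ⇒ 4;  out=∅∪out(4)=∅
  fail(5) 'ca': from fail(4)=0 chase 'a': 0 ⇒ 1;  out=∅∪out(1)=∅
  fail(9) 'cc': from fail(4)=0 chase 'c': 0 ⇒ 4;  out=∅∪out(4)=∅
  fail(12) 'bb': from fail(11)=0 chase 'b': 0 ⇒ 11;  out=∅∪out(11)=∅
  fail(19) 'bc': from fail(11)=0 chase 'c': 0 ⇒ 4;  out=∅∪out(4)=∅
  fail(3) 'aca': from fail(2)=4 chase 'a': 4 ⇒ 5;  out={0}∪out(5)={0}
  fail(6) 'cab': from fail(5)=1 chase 'b': 1→0 ⇒ 11;  out=∅∪out(11)=∅
  fail(10) 'ccc': from fail(9)=4 chase 'c': 4 ⇒ 9;  out={2}∪out(9)={2}
  fail(13) 'bba': from fail(12)=11 chase 'a': 11→0 ⇒ 1;  out=∅∪out(1)=∅
  fail(17) 'bbc': from fail(12)=11 chase 'c': 11 ⇒ 19;  out=∅∪out(19)=∅
  fail(20) 'bcc': from fail(19)=4 chase 'c': 4 ⇒ 9;  out={6}∪out(9)={6}
  fail(7) 'caba': from fail(6)=11 chase 'a': 11→0 ⇒ 1;  out=∅∪out(1)=∅
  fail(14) 'bbac': from fail(13)=1 chase 'c': 1 ⇒ 2;  out=∅∪out(2)=∅
  fail(18) 'bbcc': from fail(17)=19 chase 'c': 19 ⇒ 20;  out={4}∪out(20)={4,6}
  fail(21) 'bccc': from fail(20)=9 chase 'c': 9 ⇒ 10;  out=∅∪out(10)={2}
  fail(8) 'cabaa': from fail(7)=1 chase 'a': 1→0 ⇒ 1;  out={1}∪out(1)={1}
  fail(15) 'bbaca': from fail(14)=2 chase 'a': 2 ⇒ 3;  out=∅∪out(3)={0}
  fail(22) 'bcccb': from fail(21)=10 chase 'b': 10→9→4→0 ⇒ 11;  out=∅∪out(11)=∅
  fail(16) 'bbacac': from fail(15)=3 chase 'c': 3→5→1 ⇒ 2;  out={3}∪out(2)={3}
  fail(23) 'bcccbc': from fail(22)=11 chase 'c': 11 ⇒ 19;  out={5}∪out(19)={5}

Text stream:
pos 0 'c': at 4
pos 1 'b': at 11 ·f
pos 2 'b': at 12
pos 3 'a': at 13
pos 4 'c': at 14
pos 5 'a': at 15  → match P0@[3:5]
pos 6 'c': at 16  → match P3@[1:6]
pos 7 'c': at 9 ·f
pos 8 'c': at 10  → match P2@[6:8]
pos 9 'b': at 11 ·f
pos 10 'a': at 1 ·f
pos 11 'b': at 11 ·f
pos 12 'b': at 12
pos 13 'c': at 17
pos 14 'c': at 18  → match P4@[11:14],P6@[12:14]
pos 15 'a': at 5 ·f
pos 16 'c': at 2 ·f
pos 17 'a': at 3  → match P0@[15:17]
pos 18 'a': at 1 ·f
pos 19 'b': at 11 ·f
pos 20 'b': at 12
pos 21 'a': at 13
pos 22 'c': at 14
pos 23 'a': at 15  → match P0@[21:23]
pos 24 'c': at 16  → match P3@[19:24]
pos 25 'b': at 11 ·f
pos 26 'c': at 19
pos 27 'c': at 20  → match P6@[25:27]
pos 28 'c': at 21  → match P2@[26:28]
pos 29 'b': at 22
pos 30 'c': at 23  → match P5@[25:30]
pos 31 'b': at 11 ·f
pos 32 'b': at 12
pos 33 'c': at 17
pos 34 'c': at 18  → match P4@[31:34],P6@[32:34]
pos 35 'c': at 21 ·f  → match P2@[33:35]
pos 36 'b': at 22
pos 37 'b': at 12 ·f
pos 38 'c': at 17
pos 39 'c': at 18  → match P4@[36:39],P6@[37:39]
pos 40 'c': at 21 ·f  → match P2@[38:40]
pos 41 'c': at 10 ·f  → match P2@[39:41]
pos 42 'a': at 5 ·f
pos 43 'b': at 6
pos 44 'a': at 7
pos 45 'a': at 8  → match P1@[41:45]
pos 46 'b': at 11 ·f
pos 47 'b': at 12

Matches: [[5,0],[6,3],[8,2],[14,4],[14,6],[17,0],[23,0],[24,3],[27,6],[28,2],[30,5],[34,4],[34,6],[35,2],[39,4],[39,6],[40,2],[41,2],[45,1]]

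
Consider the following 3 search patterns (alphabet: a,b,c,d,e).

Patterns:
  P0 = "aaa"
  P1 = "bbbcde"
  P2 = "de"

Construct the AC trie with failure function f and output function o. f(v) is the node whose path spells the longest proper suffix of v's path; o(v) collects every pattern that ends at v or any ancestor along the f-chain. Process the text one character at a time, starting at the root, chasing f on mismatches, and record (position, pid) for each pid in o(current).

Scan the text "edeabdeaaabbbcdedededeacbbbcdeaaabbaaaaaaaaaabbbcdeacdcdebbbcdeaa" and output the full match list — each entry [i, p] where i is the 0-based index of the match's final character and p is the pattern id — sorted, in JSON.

Build:
Trie (insert patterns):
  0='ε' goto a→1 b→4 d→10
  1='a' goto a→2
  2='aa' goto a→3
  3='aaa' goto ·  [P0 ends]
  4='b' goto b→5
  5='bb' goto b→6
  6='bbb' goto c→7
  7='bbbc' goto d→8
  8='bbbcd' goto e→9
  9='bbbcde' goto ·  [P1 ends]
  10='d' goto e→11
  11='de' goto ·  [P2 ends]

Failure links (BFS by depth):
  n1('a'): parent n0 fail=0; on 'a' 0 → fail=0;  out ∅∪∅=∅
  n4('b'): parent n0 fail=0; on 'b' 0 → fail=0;  out ∅∪∅=∅
  n10('d'): parent n0 fail=0; on 'd' 0 → fail=0;  out ∅∪∅=∅
  n2('aa'): parent n1 fail=0; on 'a' 0 → fail=1;  out ∅∪∅=∅
  n5('bb'): parent n4 fail=0; on 'b' 0 → fail=4;  out ∅∪∅=∅
  n11('de'): parent n10 fail=0; on 'e' 0 → fail=0;  out {2}∪∅={2}
  n3('aaa'): parent n2 fail=1; on 'a' 1 → fail=2;  out {0}∪∅={0}
  n6('bbb'): parent n5 fail=4; on 'b' 4 → fail=5;  out ∅∪∅=∅
  n7('bbbc'): parent n6 fail=5; on 'c' 5→4→0 → fail=0;  out ∅∪∅=∅
  n8('bbbcd'): parent n7 fail=0; on 'd' 0 → fail=10;  out ∅∪∅=∅
  n9('bbbcde'): parent n8 fail=10; on 'e' 10 → fail=11;  out {1}∪{2}={1,2}

Text stream:
i=0 'e': node 0→0
i=1 'd': node 0→10
i=2 'e': node 10→11  → match P2@[1:2]
i=3 'a': node 11→1 (fail-walked)
i=4 'b': node 1→4 (fail-walked)
i=5 'd': node 4→10 (fail-walked)
i=6 'e': node 10→11  → match P2@[5:6]
i=7 'a': node 11→1 (fail-walked)
i=8 'a': node 1→2
i=9 'a': node 2→3  → match P0@[7:9]
i=10 'b': node 3→4 (fail-walked)
i=11 'b': node 4→5
i=12 'b': node 5→6
i=13 'c': node 6→7
i=14 'd': node 7→8
i=15 'e': node 8→9  → match P1@[10:15],P2@[14:15]
i=16 'd': node 9→10 (fail-walked)
i=17 'e': node 10→11  → match P2@[16:17]
i=18 'd': node 11→10 (fail-walked)
i=19 'e': node 10→11  → match P2@[18:19]
i=20 'd': node 11→10 (fail-walked)
i=21 'e': node 10→11  → match P2@[20:21]
i=22 'a': node 11→1 (fail-walked)
i=23 'c': node 1→0 (fail-walked)
i=24 'b': node 0→4
i=25 'b': node 4→5
i=26 'b': node 5→6
i=27 'c': node 6→7
i=28 'd': node 7→8
i=29 'e': node 8→9  → match P1@[24:29],P2@[28:29]
i=30 'a': node 9→1 (fail-walked)
i=31 'a': node 1→2
i=32 'a': node 2→3  → match P0@[30:32]
i=33 'b': node 3→4 (fail-walked)
i=34 'b': node 4→5
i=35 'a': node 5→1 (fail-walked)
i=36 'a': node 1→2
i=37 'a': node 2→3  → match P0@[35:37]
i=38 'a': node 3→3 (fail-walked)  → match P0@[36:38]
i=39 'a': node 3→3 (fail-walked)  → match P0@[37:39]
i=40 'a': node 3→3 (fail-walked)  → match P0@[38:40]
i=41 'a': node 3→3 (fail-walked)  → match P0@[39:41]
i=42 'a': node 3→3 (fail-walked)  → match P0@[40:42]
i=43 'a': node 3→3 (fail-walked)  → match P0@[41:43]
i=44 'a': node 3→3 (fail-walked)  → match P0@[42:44]
i=45 'b': node 3→4 (fail-walked)
i=46 'b': node 4→5
i=47 'b': node 5→6
i=48 'c': node 6→7
i=49 'd': node 7→8
i=50 'e': node 8→9  → match P1@[45:50],P2@[49:50]
i=51 'a': node 9→1 (fail-walked)
i=52 'c': node 1→0 (fail-walked)
i=53 'd': node 0→10
i=54 'c': node 10→0 (fail-walked)
i=55 'd': node 0→10
i=56 'e': node 10→11  → match P2@[55:56]
i=57 'b': node 11→4 (fail-walked)
i=58 'b': node 4→5
i=59 'b': node 5→6
i=60 'c': node 6→7
i=61 'd': node 7→8
i=62 'e': node 8→9  → match P1@[57:62],P2@[61:62]
i=63 'a': node 9→1 (fail-walked)
i=64 'a': node 1→2

Result: [[2,2],[6,2],[9,0],[15,1],[15,2],[17,2],[19,2],[21,2],[29,1],[29,2],[32,0],[37,0],[38,0],[39,0],[40,0],[41,0],[42,0],[43,0],[44,0],[50,1],[50,2],[56,2],[62,1],[62,2]]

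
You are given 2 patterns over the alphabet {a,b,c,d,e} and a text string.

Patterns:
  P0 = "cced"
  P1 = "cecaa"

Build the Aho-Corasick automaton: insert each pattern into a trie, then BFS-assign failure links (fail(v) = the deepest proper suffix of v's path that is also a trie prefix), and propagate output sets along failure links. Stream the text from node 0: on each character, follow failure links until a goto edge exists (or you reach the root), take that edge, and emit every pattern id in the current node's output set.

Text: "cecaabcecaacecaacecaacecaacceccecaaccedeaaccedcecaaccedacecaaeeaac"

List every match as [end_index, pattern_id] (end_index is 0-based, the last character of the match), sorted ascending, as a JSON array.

Build automaton:
Trie nodes:
  n0 'ε': c→1
  n1 'c': c→2 e→5
  n2 'cc': e→3
  n3 'cce': d→4
  n4 'cced': ·  [P0 ends]
  n5 'ce': c→6
  n6 'cec': a→7
  n7 'ceca': a→8
  n8 'cecaa': ·  [P1 ends]

BFS fail/out derivation:
  n1('c'): parent n0 fail=0; on 'c' 0 → fail=0;  out ∅∪∅=∅
  n2('cc'): parent n1 fail=0; on 'c' 0 → fail=1;  out ∅∪∅=∅
  n5('ce'): parent n1 fail=0; on 'e' 0 → fail=0;  out ∅∪∅=∅
  n3('cce'): parent n2 fail=1; on 'e' 1 → fail=5;  out ∅∪∅=∅
  n6('cec'): parent n5 fail=0; on 'c' 0 → fail=1;  out ∅∪∅=∅
  n4('cced'): parent n3 fail=5; on 'd' 5→0 → fail=0;  out {0}∪∅={0}
  n7('ceca'): parent n6 fail=1; on 'a' 1→0 → fail=0;  out ∅∪∅=∅
  n8('cecaa'): parent n7 fail=0; on 'a' 0 → fail=0;  out {1}∪∅={1}

Text stream:
[0] read 'c'  n0⇒n1
[1] read 'e'  n1⇒n5
[2] read 'c'  n5⇒n6
[3] read 'a'  n6⇒n7
[4] read 'a'  n7⇒n8  → match P1@[0:4]
[5] read 'b'  n8⇒n0 (fail-walked)
[6] read 'c'  n0⇒n1
[7] read 'e'  n1⇒n5
[8] read 'c'  n5⇒n6
[9] read 'a'  n6⇒n7
[10] read 'a'  n7⇒n8  → match P1@[6:10]
[11] read 'c'  n8⇒n1 (fail-walked)
[12] read 'e'  n1⇒n5
[13] read 'c'  n5⇒n6
[14] read 'a'  n6⇒n7
[15] read 'a'  n7⇒n8  → match P1@[11:15]
[16] read 'c'  n8⇒n1 (fail-walked)
[17] read 'e'  n1⇒n5
[18] read 'c'  n5⇒n6
[19] read 'a'  n6⇒n7
[20] read 'a'  n7⇒n8  → match P1@[16:20]
[21] read 'c'  n8⇒n1 (fail-walked)
[22] read 'e'  n1⇒n5
[23] read 'c'  n5⇒n6
[24] read 'a'  n6⇒n7
[25] read 'a'  n7⇒n8  → match P1@[21:25]
[26] read 'c'  n8⇒n1 (fail-walked)
[27] read 'c'  n1⇒n2
[28] read 'e'  n2⇒n3
[29] read 'c'  n3⇒n6 (fail-walked)
[30] read 'c'  n6⇒n2 (fail-walked)
[31] read 'e'  n2⇒n3
[32] read 'c'  n3⇒n6 (fail-walked)
[33] read 'a'  n6⇒n7
[34] read 'a'  n7⇒n8  → match P1@[30:34]
[35] read 'c'  n8⇒n1 (fail-walked)
[36] read 'c'  n1⇒n2
[37] read 'e'  n2⇒n3
[38] read 'd'  n3⇒n4  → match P0@[35:38]
[39] read 'e'  n4⇒n0 (fail-walked)
[40] read 'a'  n0⇒n0
[41] read 'a'  n0⇒n0
[42] read 'c'  n0⇒n1
[43] read 'c'  n1⇒n2
[44] read 'e'  n2⇒n3
[45] read 'd'  n3⇒n4  → match P0@[42:45]
[46] read 'c'  n4⇒n1 (fail-walked)
[47] read 'e'  n1⇒n5
[48] read 'c'  n5⇒n6
[49] read 'a'  n6⇒n7
[50] read 'a'  n7⇒n8  → match P1@[46:50]
[51] read 'c'  n8⇒n1 (fail-walked)
[52] read 'c'  n1⇒n2
[53] read 'e'  n2⇒n3
[54] read 'd'  n3⇒n4  → match P0@[51:54]
[55] read 'a'  n4⇒n0 (fail-walked)
[56] read 'c'  n0⇒n1
[57] read 'e'  n1⇒n5
[58] read 'c'  n5⇒n6
[59] read 'a'  n6⇒n7
[60] read 'a'  n7⇒n8  → match P1@[56:60]
[61] read 'e'  n8⇒n0 (fail-walked)
[62] read 'e'  n0⇒n0
[63] read 'a'  n0⇒n0
[64] read 'a'  n0⇒n0
[65] read 'c'  n0⇒n1

Matches: [[4,1],[10,1],[15,1],[20,1],[25,1],[34,1],[38,0],[45,0],[50,1],[54,0],[60,1]]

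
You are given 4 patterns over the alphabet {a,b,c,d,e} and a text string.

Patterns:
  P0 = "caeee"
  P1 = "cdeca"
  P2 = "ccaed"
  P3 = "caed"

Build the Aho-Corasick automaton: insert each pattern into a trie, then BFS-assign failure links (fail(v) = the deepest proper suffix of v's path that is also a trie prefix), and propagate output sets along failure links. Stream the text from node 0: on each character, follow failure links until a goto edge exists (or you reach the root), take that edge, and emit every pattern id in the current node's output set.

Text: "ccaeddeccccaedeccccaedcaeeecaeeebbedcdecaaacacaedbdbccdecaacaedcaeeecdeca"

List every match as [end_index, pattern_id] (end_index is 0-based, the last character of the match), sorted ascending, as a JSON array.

Build:
Trie (insert patterns):
  0='ε' goto c→1
  1='c' goto a→2 c→10 d→6
  2='ca' goto e→3
  3='cae' goto d→14 e→4
  4='caee' goto e→5
  5='caeee' goto ·  ←P0
  6='cd' goto e→7
  7='cde' goto c→8
  8='cdec' goto a→9
  9='cdeca' goto ·  ←P1
  10='cc' goto a→11
  11='cca' goto e→12
  12='ccae' goto d→13
  13='ccaed' goto ·  ←P2
  14='caed' goto ·  ←P3

BFS fail/out derivation:
  fail(1) 'c': from fail(0)=0 chase 'c': 0 ⇒ 0;  out=∅∪out(0)=∅
  fail(2) 'ca': from fail(1)=0 chase 'a': 0 ⇒ 0;  out=∅∪out(0)=∅
  fail(6) 'cd': from fail(1)=0 chase 'd': 0 ⇒ 0;  out=∅∪out(0)=∅
  fail(10) 'cc': from fail(1)=0 chase 'c': 0 ⇒ 1;  out=∅∪out(1)=∅
  fail(3) 'cae': from fail(2)=0 chase 'e': 0 ⇒ 0;  out=∅∪out(0)=∅
  fail(7) 'cde': from fail(6)=0 chase 'e': 0 ⇒ 0;  out=∅∪out(0)=∅
  fail(11) 'cca': from fail(10)=1 chase 'a': 1 ⇒ 2;  out=∅∪out(2)=∅
  fail(4) 'caee': from fail(3)=0 chase 'e': 0 ⇒ 0;  out=∅∪out(0)=∅
  fail(8) 'cdec': from fail(7)=0 chase 'c': 0 ⇒ 1;  out=∅∪out(1)=∅
  fail(12) 'ccae': from fail(11)=2 chase 'e': 2 ⇒ 3;  out=∅∪out(3)=∅
  fail(14) 'caed': from fail(3)=0 chase 'd': 0 ⇒ 0;  out={3}∪out(0)={3}
  fail(5) 'caeee': from fail(4)=0 chase 'e': 0 ⇒ 0;  out={0}∪out(0)={0}
  fail(9) 'cdeca': from fail(8)=1 chase 'a': 1 ⇒ 2;  out={1}∪out(2)={1}
  fail(13) 'ccaed': from fail(12)=3 chase 'd': 3 ⇒ 14;  out={2}∪out(14)={2,3}

Text stream:
i=0 'c': node 0→1
i=1 'c': node 1→10
i=2 'a': node 10→11
i=3 'e': node 11→12
i=4 'd': node 12→13  emit P2@[0:4],P3@[1:4]
i=5 'd': node 13→0 (via fail)
i=6 'e': node 0→0
i=7 'c': node 0→1
i=8 'c': node 1→10
i=9 'c': node 10→10 (via fail)
i=10 'c': node 10→10 (via fail)
i=11 'a': node 10→11
i=12 'e': node 11→12
i=13 'd': node 12→13  emit P2@[9:13],P3@[10:13]
i=14 'e': node 13→0 (via fail)
i=15 'c': node 0→1
i=16 'c': node 1→10
i=17 'c': node 10→10 (via fail)
i=18 'c': node 10→10 (via fail)
i=19 'a': node 10→11
i=20 'e': node 11→12
i=21 'd': node 12→13  emit P2@[17:21],P3@[18:21]
i=22 'c': node 13→1 (via fail)
i=23 'a': node 1→2
i=24 'e': node 2→3
i=25 'e': node 3→4
i=26 'e': node 4→5  emit P0@[22:26]
i=27 'c': node 5→1 (via fail)
i=28 'a': node 1→2
i=29 'e': node 2→3
i=30 'e': node 3→4
i=31 'e': node 4→5  emit P0@[27:31]
i=32 'b': node 5→0 (via fail)
i=33 'b': node 0→0
i=34 'e': node 0→0
i=35 'd': node 0→0
i=36 'c': node 0→1
i=37 'd': node 1→6
i=38 'e': node 6→7
i=39 'c': node 7→8
i=40 'a': node 8→9  emit P1@[36:40]
i=41 'a': node 9→0 (via fail)
i=42 'a': node 0→0
i=43 'c': node 0→1
i=44 'a': node 1→2
i=45 'c': node 2→1 (via fail)
i=46 'a': node 1→2
i=47 'e': node 2→3
i=48 'd': node 3→14  emit P3@[45:48]
i=49 'b': node 14→0 (via fail)
i=50 'd': node 0→0
i=51 'b': node 0→0
i=52 'c': node 0→1
i=53 'c': node 1→10
i=54 'd': node 10→6 (via fail)
i=55 'e': node 6→7
i=56 'c': node 7→8
i=57 'a': node 8→9  emit P1@[53:57]
i=58 'a': node 9→0 (via fail)
i=59 'c': node 0→1
i=60 'a': node 1→2
i=61 'e': node 2→3
i=62 'd': node 3→14  emit P3@[59:62]
i=63 'c': node 14→1 (via fail)
i=64 'a': node 1→2
i=65 'e': node 2→3
i=66 'e': node 3→4
i=67 'e': node 4→5  emit P0@[63:67]
i=68 'c': node 5→1 (via fail)
i=69 'd': node 1→6
i=70 'e': node 6→7
i=71 'c': node 7→8
i=72 'a': node 8→9  emit P1@[68:72]

All matches (sorted): [[4,2],[4,3],[13,2],[13,3],[21,2],[21,3],[26,0],[31,0],[40,1],[48,3],[57,1],[62,3],[67,0],[72,1]]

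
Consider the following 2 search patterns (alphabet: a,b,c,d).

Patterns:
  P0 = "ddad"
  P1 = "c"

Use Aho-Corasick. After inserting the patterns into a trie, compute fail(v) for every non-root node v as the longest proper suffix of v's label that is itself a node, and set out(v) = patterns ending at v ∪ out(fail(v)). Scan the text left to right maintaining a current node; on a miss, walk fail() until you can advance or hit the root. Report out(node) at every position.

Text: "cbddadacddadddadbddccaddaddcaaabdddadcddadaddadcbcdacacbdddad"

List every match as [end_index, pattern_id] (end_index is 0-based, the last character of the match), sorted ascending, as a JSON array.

Build automaton:
Trie nodes:
  0='ε' goto c→5 d→1
  1='d' goto d→2
  2='dd' goto a→3
  3='dda' goto d→4
  4='ddad' goto ·  [P0 ends]
  5='c' goto ·  [P1 ends]

Failure links (BFS by depth):
  fail(1) 'd': from fail(0)=0 chase 'd': 0 ⇒ 0;  out=∅∪out(0)=∅
  fail(5) 'c': from fail(0)=0 chase 'c': 0 ⇒ 0;  out={1}∪out(0)={1}
  fail(2) 'dd': from fail(1)=0 chase 'd': 0 ⇒ 1;  out=∅∪out(1)=∅
  fail(3) 'dda': from fail(2)=1 chase 'a': 1→0 ⇒ 0;  out=∅∪out(0)=∅
  fail(4) 'ddad': from fail(3)=0 chase 'd': 0 ⇒ 1;  out={0}∪out(1)={0}

Text stream:
i=0 'c': node 0→5  ** P1@[0:0]
i=1 'b': node 5→0 (fail-walked)
i=2 'd': node 0→1
i=3 'd': node 1→2
i=4 'a': node 2→3
i=5 'd': node 3→4  ** P0@[2:5]
i=6 'a': node 4→0 (fail-walked)
i=7 'c': node 0→5  ** P1@[7:7]
i=8 'd': node 5→1 (fail-walked)
i=9 'd': node 1→2
i=10 'a': node 2→3
i=11 'd': node 3→4  ** P0@[8:11]
i=12 'd': node 4→2 (fail-walked)
i=13 'd': node 2→2 (fail-walked)
i=14 'a': node 2→3
i=15 'd': node 3→4  ** P0@[12:15]
i=16 'b': node 4→0 (fail-walked)
i=17 'd': node 0→1
i=18 'd': node 1→2
i=19 'c': node 2→5 (fail-walked)  ** P1@[19:19]
i=20 'c': node 5→5 (fail-walked)  ** P1@[20:20]
i=21 'a': node 5→0 (fail-walked)
i=22 'd': node 0→1
i=23 'd': node 1→2
i=24 'a': node 2→3
i=25 'd': node 3→4  ** P0@[22:25]
i=26 'd': node 4→2 (fail-walked)
i=27 'c': node 2→5 (fail-walked)  ** P1@[27:27]
i=28 'a': node 5→0 (fail-walked)
i=29 'a': node 0→0
i=30 'a': node 0→0
i=31 'b': node 0→0
i=32 'd': node 0→1
i=33 'd': node 1→2
i=34 'd': node 2→2 (fail-walked)
i=35 'a': node 2→3
i=36 'd': node 3→4  ** P0@[33:36]
i=37 'c': node 4→5 (fail-walked)  ** P1@[37:37]
i=38 'd': node 5→1 (fail-walked)
i=39 'd': node 1→2
i=40 'a': node 2→3
i=41 'd': node 3→4  ** P0@[38:41]
i=42 'a': node 4→0 (fail-walked)
i=43 'd': node 0→1
i=44 'd': node 1→2
i=45 'a': node 2→3
i=46 'd': node 3→4  ** P0@[43:46]
i=47 'c': node 4→5 (fail-walked)  ** P1@[47:47]
i=48 'b': node 5→0 (fail-walked)
i=49 'c': node 0→5  ** P1@[49:49]
i=50 'd': node 5→1 (fail-walked)
i=51 'a': node 1→0 (fail-walked)
i=52 'c': node 0→5  ** P1@[52:52]
i=53 'a': node 5→0 (fail-walked)
i=54 'c': node 0→5  ** P1@[54:54]
i=55 'b': node 5→0 (fail-walked)
i=56 'd': node 0→1
i=57 'd': node 1→2
i=58 'd': node 2→2 (fail-walked)
i=59 'a': node 2→3
i=60 'd': node 3→4  ** P0@[57:60]

Matches: [[0,1],[5,0],[7,1],[11,0],[15,0],[19,1],[20,1],[25,0],[27,1],[36,0],[37,1],[41,0],[46,0],[47,1],[49,1],[52,1],[54,1],[60,0]]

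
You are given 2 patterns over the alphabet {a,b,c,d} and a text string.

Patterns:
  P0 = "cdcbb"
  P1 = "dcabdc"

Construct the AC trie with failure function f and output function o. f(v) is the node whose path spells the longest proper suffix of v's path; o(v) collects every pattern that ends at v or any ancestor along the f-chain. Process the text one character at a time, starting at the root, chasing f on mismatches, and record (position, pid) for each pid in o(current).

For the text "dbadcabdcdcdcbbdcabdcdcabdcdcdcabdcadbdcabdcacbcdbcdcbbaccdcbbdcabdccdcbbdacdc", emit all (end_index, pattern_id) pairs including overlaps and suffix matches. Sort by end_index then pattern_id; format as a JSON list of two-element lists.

Build:
Trie (insert patterns):
  0='ε' goto c→1 d→6
  1='c' goto d→2
  2='cd' goto c→3
  3='cdc' goto b→4
  4='cdcb' goto b→5
  5='cdcbb' goto ·  ←P0
  6='d' goto c→7
  7='dc' goto a→8
  8='dca' goto b→9
  9='dcab' goto d→10
  10='dcabd' goto c→11
  11='dcabdc' goto ·  ←P1

BFS fail/out derivation:
  n1('c'): parent n0 fail=0; on 'c' 0 → fail=0;  out ∅∪∅=∅
  n6('d'): parent n0 fail=0; on 'd' 0 → fail=0;  out ∅∪∅=∅
  n2('cd'): parent n1 fail=0; on 'd' 0 → fail=6;  out ∅∪∅=∅
  n7('dc'): parent n6 fail=0; on 'c' 0 → fail=1;  out ∅∪∅=∅
  n3('cdc'): parent n2 fail=6; on 'c' 6 → fail=7;  out ∅∪∅=∅
  n8('dca'): parent n7 fail=1; on 'a' 1→0 → fail=0;  out ∅∪∅=∅
  n4('cdcb'): parent n3 fail=7; on 'b' 7→1→0 → fail=0;  out ∅∪∅=∅
  n9('dcab'): parent n8 fail=0; on 'b' 0 → fail=0;  out ∅∪∅=∅
  n5('cdcbb'): parent n4 fail=0; on 'b' 0 → fail=0;  out {0}∪∅={0}
  n10('dcabd'): parent n9 fail=0; on 'd' 0 → fail=6;  out ∅∪∅=∅
  n11('dcabdc'): parent n10 fail=6; on 'c' 6 → fail=7;  out {1}∪∅={1}

Text stream:
[0] read 'd'  n0⇒n6
[1] read 'b'  n6⇒n0 ·f
[2] read 'a'  n0⇒n0
[3] read 'd'  n0⇒n6
[4] read 'c'  n6⇒n7
[5] read 'a'  n7⇒n8
[6] read 'b'  n8⇒n9
[7] read 'd'  n9⇒n10
[8] read 'c'  n10⇒n11  → match P1@[3:8]
[9] read 'd'  n11⇒n2 ·f
[10] read 'c'  n2⇒n3
[11] read 'd'  n3⇒n2 ·f
[12] read 'c'  n2⇒n3
[13] read 'b'  n3⇒n4
[14] read 'b'  n4⇒n5  → match P0@[10:14]
[15] read 'd'  n5⇒n6 ·f
[16] read 'c'  n6⇒n7
[17] read 'a'  n7⇒n8
[18] read 'b'  n8⇒n9
[19] read 'd'  n9⇒n10
[20] read 'c'  n10⇒n11  → match P1@[15:20]
[21] read 'd'  n11⇒n2 ·f
[22] read 'c'  n2⇒n3
[23] read 'a'  n3⇒n8 ·f
[24] read 'b'  n8⇒n9
[25] read 'd'  n9⇒n10
[26] read 'c'  n10⇒n11  → match P1@[21:26]
[27] read 'd'  n11⇒n2 ·f
[28] read 'c'  n2⇒n3
[29] read 'd'  n3⇒n2 ·f
[30] read 'c'  n2⇒n3
[31] read 'a'  n3⇒n8 ·f
[32] read 'b'  n8⇒n9
[33] read 'd'  n9⇒n10
[34] read 'c'  n10⇒n11  → match P1@[29:34]
[35] read 'a'  n11⇒n8 ·f
[36] read 'd'  n8⇒n6 ·f
[37] read 'b'  n6⇒n0 ·f
[38] read 'd'  n0⇒n6
[39] read 'c'  n6⇒n7
[40] read 'a'  n7⇒n8
[41] read 'b'  n8⇒n9
[42] read 'd'  n9⇒n10
[43] read 'c'  n10⇒n11  → match P1@[38:43]
[44] read 'a'  n11⇒n8 ·f
[45] read 'c'  n8⇒n1 ·f
[46] read 'b'  n1⇒n0 ·f
[47] read 'c'  n0⇒n1
[48] read 'd'  n1⇒n2
[49] read 'b'  n2⇒n0 ·f
[50] read 'c'  n0⇒n1
[51] read 'd'  n1⇒n2
[52] read 'c'  n2⇒n3
[53] read 'b'  n3⇒n4
[54] read 'b'  n4⇒n5  → match P0@[50:54]
[55] read 'a'  n5⇒n0 ·f
[56] read 'c'  n0⇒n1
[57] read 'c'  n1⇒n1 ·f
[58] read 'd'  n1⇒n2
[59] read 'c'  n2⇒n3
[60] read 'b'  n3⇒n4
[61] read 'b'  n4⇒n5  → match P0@[57:61]
[62] read 'd'  n5⇒n6 ·f
[63] read 'c'  n6⇒n7
[64] read 'a'  n7⇒n8
[65] read 'b'  n8⇒n9
[66] read 'd'  n9⇒n10
[67] read 'c'  n10⇒n11  → match P1@[62:67]
[68] read 'c'  n11⇒n1 ·f
[69] read 'd'  n1⇒n2
[70] read 'c'  n2⇒n3
[71] read 'b'  n3⇒n4
[72] read 'b'  n4⇒n5  → match P0@[68:72]
[73] read 'd'  n5⇒n6 ·f
[74] read 'a'  n6⇒n0 ·f
[75] read 'c'  n0⇒n1
[76] read 'd'  n1⇒n2
[77] read 'c'  n2⇒n3

Matches: [[8,1],[14,0],[20,1],[26,1],[34,1],[43,1],[54,0],[61,0],[67,1],[72,0]]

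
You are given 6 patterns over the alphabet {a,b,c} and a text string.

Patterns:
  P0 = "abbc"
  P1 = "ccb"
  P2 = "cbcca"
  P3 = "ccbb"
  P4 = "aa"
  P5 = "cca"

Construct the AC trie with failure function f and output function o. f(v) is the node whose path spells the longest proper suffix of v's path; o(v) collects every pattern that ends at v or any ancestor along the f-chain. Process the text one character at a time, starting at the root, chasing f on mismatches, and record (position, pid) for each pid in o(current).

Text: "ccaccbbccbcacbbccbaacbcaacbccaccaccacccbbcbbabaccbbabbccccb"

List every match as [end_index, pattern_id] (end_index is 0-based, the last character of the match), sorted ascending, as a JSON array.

Construct AC machine:
Trie nodes:
  0='ε' goto a→1 c→5
  1='a' goto a→13 b→2
  2='ab' goto b→3
  3='abb' goto c→4
  4='abbc' goto ·  [P0 ends]
  5='c' goto b→8 c→6
  6='cc' goto a→14 b→7
  7='ccb' goto b→12  [P1 ends]
  8='cb' goto c→9
  9='cbc' goto c→10
  10='cbcc' goto a→11
  11='cbcca' goto ·  [P2 ends]
  12='ccbb' goto ·  [P3 ends]
  13='aa' goto ·  [P4 ends]
  14='cca' goto ·  [P5 ends]

BFS fail/out derivation:
  fail(1) 'a': from fail(0)=0 chase 'a': 0 ⇒ 0;  out=∅∪out(0)=∅
  fail(5) 'c': from fail(0)=0 chase 'c': 0 ⇒ 0;  out=∅∪out(0)=∅
  fail(2) 'ab': from fail(1)=0 chase 'b': 0 ⇒ 0;  out=∅∪out(0)=∅
  fail(6) 'cc': from fail(5)=0 chase 'c': 0 ⇒ 5;  out=∅∪out(5)=∅
  fail(8) 'cb': from fail(5)=0 chase 'b': 0 ⇒ 0;  out=∅∪out(0)=∅
  fail(13) 'aa': from fail(1)=0 chase 'a': 0 ⇒ 1;  out={4}∪out(1)={4}
  fail(3) 'abb': from fail(2)=0 chase 'b': 0 ⇒ 0;  out=∅∪out(0)=∅
  fail(7) 'ccb': from fail(6)=5 chase 'b': 5 ⇒ 8;  out={1}∪out(8)={1}
  fail(9) 'cbc': from fail(8)=0 chase 'c': 0 ⇒ 5;  out=∅∪out(5)=∅
  fail(14) 'cca': from fail(6)=5 chase 'a': 5→0 ⇒ 1;  out={5}∪out(1)={5}
  fail(4) 'abbc': from fail(3)=0 chase 'c': 0 ⇒ 5;  out={0}∪out(5)={0}
  fail(10) 'cbcc': from fail(9)=5 chase 'c': 5 ⇒ 6;  out=∅∪out(6)=∅
  fail(12) 'ccbb': from fail(7)=8 chase 'b': 8→0 ⇒ 0;  out={3}∪out(0)={3}
  fail(11) 'cbcca': from fail(10)=6 chase 'a': 6 ⇒ 14;  out={2}∪out(14)={2,5}

Text stream:
i=0 'c': node 0→5
i=1 'c': node 5→6
i=2 'a': node 6→14  → match P5@[0:2]
i=3 'c': node 14→5 ·f
i=4 'c': node 5→6
i=5 'b': node 6→7  → match P1@[3:5]
i=6 'b': node 7→12  → match P3@[3:6]
i=7 'c': node 12→5 ·f
i=8 'c': node 5→6
i=9 'b': node 6→7  → match P1@[7:9]
i=10 'c': node 7→9 ·f
i=11 'a': node 9→1 ·f
i=12 'c': node 1→5 ·f
i=13 'b': node 5→8
i=14 'b': node 8→0 ·f
i=15 'c': node 0→5
i=16 'c': node 5→6
i=17 'b': node 6→7  → match P1@[15:17]
i=18 'a': node 7→1 ·f
i=19 'a': node 1→13  → match P4@[18:19]
i=20 'c': node 13→5 ·f
i=21 'b': node 5→8
i=22 'c': node 8→9
i=23 'a': node 9→1 ·f
i=24 'a': node 1→13  → match P4@[23:24]
i=25 'c': node 13→5 ·f
i=26 'b': node 5→8
i=27 'c': node 8→9
i=28 'c': node 9→10
i=29 'a': node 10→11  → match P2@[25:29],P5@[27:29]
i=30 'c': node 11→5 ·f
i=31 'c': node 5→6
i=32 'a': node 6→14  → match P5@[30:32]
i=33 'c': node 14→5 ·f
i=34 'c': node 5→6
i=35 'a': node 6→14  → match P5@[33:35]
i=36 'c': node 14→5 ·f
i=37 'c': node 5→6
i=38 'c': node 6→6 ·f
i=39 'b': node 6→7  → match P1@[37:39]
i=40 'b': node 7→12  → match P3@[37:40]
i=41 'c': node 12→5 ·f
i=42 'b': node 5→8
i=43 'b': node 8→0 ·f
i=44 'a': node 0→1
i=45 'b': node 1→2
i=46 'a': node 2→1 ·f
i=47 'c': node 1→5 ·f
i=48 'c': node 5→6
i=49 'b': node 6→7  → match P1@[47:49]
i=50 'b': node 7→12  → match P3@[47:50]
i=51 'a': node 12→1 ·f
i=52 'b': node 1→2
i=53 'b': node 2→3
i=54 'c': node 3→4  → match P0@[51:54]
i=55 'c': node 4→6 ·f
i=56 'c': node 6→6 ·f
i=57 'c': node 6→6 ·f
i=58 'b': node 6→7  → match P1@[56:58]

All matches (sorted): [[2,5],[5,1],[6,3],[9,1],[17,1],[19,4],[24,4],[29,2],[29,5],[32,5],[35,5],[39,1],[40,3],[49,1],[50,3],[54,0],[58,1]]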